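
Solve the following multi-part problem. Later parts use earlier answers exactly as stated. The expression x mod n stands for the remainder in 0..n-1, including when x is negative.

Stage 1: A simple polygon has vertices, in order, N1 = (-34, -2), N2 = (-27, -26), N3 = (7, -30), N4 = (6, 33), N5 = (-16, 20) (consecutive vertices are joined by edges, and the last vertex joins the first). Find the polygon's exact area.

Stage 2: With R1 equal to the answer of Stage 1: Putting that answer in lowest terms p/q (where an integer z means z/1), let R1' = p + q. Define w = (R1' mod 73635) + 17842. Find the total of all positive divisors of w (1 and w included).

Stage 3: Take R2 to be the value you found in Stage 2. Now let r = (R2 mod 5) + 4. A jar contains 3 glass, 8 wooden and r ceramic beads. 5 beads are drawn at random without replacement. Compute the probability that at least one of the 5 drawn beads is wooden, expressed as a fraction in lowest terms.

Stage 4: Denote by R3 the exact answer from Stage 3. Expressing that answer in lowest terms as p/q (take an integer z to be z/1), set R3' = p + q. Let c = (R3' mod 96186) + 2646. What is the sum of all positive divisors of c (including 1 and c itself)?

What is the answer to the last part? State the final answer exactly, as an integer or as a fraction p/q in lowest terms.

Stage 1: cross terms: (-34*-26 - -27*-2)=830, (-27*-30 - 7*-26)=992, (7*33 - 6*-30)=411, (6*20 - -16*33)=648, (-16*-2 - -34*20)=712; twice the area = |3593| = 3593; area = 3593/2; answer 3593/2
Stage 2: R1 = 3593/2; threaded value p + q = 3595; w = 21437; 21437 = 13 * 17 * 97; sigma = (1 + 13) * (1 + 17) * (1 + 97) = 14 * 18 * 98 = 24696; answer 24696
Stage 3: R2 = 24696; r = 5; total draws C(16,5) = 4368; complement C(8,5) = 56; favorable 4368 - 56 = 4312; P = 77/78; answer 77/78
Stage 4: R3 = 77/78; threaded value p + q = 155; c = 2801; 2801 is prime, so its only divisors are 1 and 2801; sigma = 1 + 2801 = 2802; answer 2802

2802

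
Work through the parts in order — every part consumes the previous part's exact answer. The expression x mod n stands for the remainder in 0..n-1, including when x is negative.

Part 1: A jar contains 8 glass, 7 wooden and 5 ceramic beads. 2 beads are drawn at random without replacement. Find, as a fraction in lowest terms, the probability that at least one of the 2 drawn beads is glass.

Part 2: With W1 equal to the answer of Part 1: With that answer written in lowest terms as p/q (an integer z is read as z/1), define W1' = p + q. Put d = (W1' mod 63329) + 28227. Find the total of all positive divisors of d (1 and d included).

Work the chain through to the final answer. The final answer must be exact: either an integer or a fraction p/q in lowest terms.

55944

Part 1: total draws C(20,2) = 190; complement C(12,2) = 66; favorable 190 - 66 = 124; P = 62/95; answer 62/95
Part 2: W1 = 62/95; threaded value p + q = 157; d = 28384; 28384 = 2^5 * 887; sigma = (1 + 2 + 4 + 8 + 16 + 32) * (1 + 887) = 63 * 888 = 55944; answer 55944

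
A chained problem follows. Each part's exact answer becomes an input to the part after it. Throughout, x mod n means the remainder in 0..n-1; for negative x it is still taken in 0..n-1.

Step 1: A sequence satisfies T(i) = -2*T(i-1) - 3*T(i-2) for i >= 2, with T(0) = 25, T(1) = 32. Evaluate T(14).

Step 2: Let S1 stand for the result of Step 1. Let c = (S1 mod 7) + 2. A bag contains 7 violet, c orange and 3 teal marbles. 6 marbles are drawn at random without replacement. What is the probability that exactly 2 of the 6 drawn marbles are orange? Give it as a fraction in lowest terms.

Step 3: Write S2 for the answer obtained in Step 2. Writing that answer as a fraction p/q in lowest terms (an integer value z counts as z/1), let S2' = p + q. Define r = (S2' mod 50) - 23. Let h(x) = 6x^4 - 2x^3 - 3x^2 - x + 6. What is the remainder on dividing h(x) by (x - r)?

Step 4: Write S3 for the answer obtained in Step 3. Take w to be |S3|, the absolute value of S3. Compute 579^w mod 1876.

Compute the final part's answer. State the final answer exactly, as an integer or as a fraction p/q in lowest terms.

1737

Step 1: T(2) = -2*(32) - 3*(25) = -139; iterating: T(2)=-139, T(3)=182, T(4)=53, T(5)=-652, T(6)=1145, T(7)=-334, T(8)=-2767, T(9)=6536, T(10)=-4771, T(11)=-10066, T(12)=34445, T(13)=-38692, T(14)=-25951; answer -25951
Step 2: S1 = -25951; c = 7; total draws C(17,6) = 12376; favorable C(7,2)*C(10,4) = 4410; P = 315/884; answer 315/884
Step 3: S2 = 315/884; threaded value p + q = 1199; r = 26; remainder = value at the root: 6*(26)^4 - 2*(26)^3 - 3*(26)^2 - 1*(26)^1 + 6 = (2741856) + (-35152) + (-2028) + (-26) + (6) = 2704656; answer 2704656
Step 4: S3 = 2704656; w = 2704656; squarings mod 1876: 579^1=579, 579^2=1313, 579^4=1801, 579^8=1873, 579^16=9, 579^32=81, 579^64=933, 579^128=25, 579^256=625, 579^512=417, 579^1024=1297, 579^2048=1313, 579^4096=1801, 579^8192=1873, 579^16384=9, 579^32768=81, 579^65536=933, 579^131072=25, 579^262144=625, 579^524288=417, 579^1048576=1297, 579^2097152=1313; 579^2704656 = 579^16 * 579^256 * 579^1024 * 579^16384 * 579^65536 * 579^524288 * 579^2097152 = 1737 (mod 1876); answer 1737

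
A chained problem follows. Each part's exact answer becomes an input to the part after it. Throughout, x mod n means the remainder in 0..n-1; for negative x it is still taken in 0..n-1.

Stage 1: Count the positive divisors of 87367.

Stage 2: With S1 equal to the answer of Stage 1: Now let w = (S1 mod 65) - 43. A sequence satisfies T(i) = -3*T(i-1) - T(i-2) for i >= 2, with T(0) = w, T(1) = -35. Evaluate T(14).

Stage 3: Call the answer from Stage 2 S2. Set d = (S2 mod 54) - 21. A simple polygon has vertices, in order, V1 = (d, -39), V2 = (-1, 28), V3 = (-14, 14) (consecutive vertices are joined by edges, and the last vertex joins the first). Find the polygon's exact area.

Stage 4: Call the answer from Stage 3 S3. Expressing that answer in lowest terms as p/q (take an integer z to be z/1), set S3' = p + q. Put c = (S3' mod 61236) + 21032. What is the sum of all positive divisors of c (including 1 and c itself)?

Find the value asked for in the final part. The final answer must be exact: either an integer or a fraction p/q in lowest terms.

Stage 1: 87367 = 7^2 * 1783; number of divisors = (2+1) * (1+1) = 6; answer 6
Stage 2: S1 = 6; w = -37; T(2) = -3*(-35) - 1*(-37) = 142; iterating: T(2)=142, T(3)=-391, T(4)=1031, T(5)=-2702, T(6)=7075, T(7)=-18523, T(8)=48494, T(9)=-126959, T(10)=332383, T(11)=-870190, T(12)=2278187, T(13)=-5964371, T(14)=15614926; answer 15614926
Stage 3: S2 = 15614926; d = -5; cross terms: (-5*28 - -1*-39)=-179, (-1*14 - -14*28)=378, (-14*-39 - -5*14)=616; twice the area = |815| = 815; area = 815/2; answer 815/2
Stage 4: S3 = 815/2; threaded value p + q = 817; c = 21849; 21849 = 3 * 7283; sigma = (1 + 3) * (1 + 7283) = 4 * 7284 = 29136; answer 29136

29136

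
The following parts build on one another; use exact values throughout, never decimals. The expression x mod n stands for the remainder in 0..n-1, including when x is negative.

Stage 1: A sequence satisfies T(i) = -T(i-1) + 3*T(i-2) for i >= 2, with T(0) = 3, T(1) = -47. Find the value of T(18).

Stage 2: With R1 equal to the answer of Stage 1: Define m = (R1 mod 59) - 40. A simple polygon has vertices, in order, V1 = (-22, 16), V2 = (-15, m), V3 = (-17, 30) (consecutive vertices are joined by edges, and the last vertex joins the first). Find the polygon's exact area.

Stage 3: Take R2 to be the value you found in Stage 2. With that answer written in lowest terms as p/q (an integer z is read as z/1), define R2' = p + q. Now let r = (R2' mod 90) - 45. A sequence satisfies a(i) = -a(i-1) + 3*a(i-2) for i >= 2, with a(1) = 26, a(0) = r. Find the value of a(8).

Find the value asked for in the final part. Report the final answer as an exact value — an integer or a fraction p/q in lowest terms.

Stage 1: T(2) = -1*(-47) + 3*(3) = 56; iterating: T(2)=56, T(3)=-197, T(4)=365, T(5)=-956, T(6)=2051, T(7)=-4919, T(8)=11072, T(9)=-25829, T(10)=59045, T(11)=-136532, T(12)=313667, T(13)=-723263, T(14)=1664264, T(15)=-3834053, T(16)=8826845, T(17)=-20329004, T(18)=46809539; answer 46809539
Stage 2: R1 = 46809539; m = -39; cross terms: (-22*-39 - -15*16)=1098, (-15*30 - -17*-39)=-1113, (-17*16 - -22*30)=388; twice the area = |373| = 373; area = 373/2; answer 373/2
Stage 3: R2 = 373/2; threaded value p + q = 375; r = -30; a(2) = -1*(26) + 3*(-30) = -116; iterating: a(2)=-116, a(3)=194, a(4)=-542, a(5)=1124, a(6)=-2750, a(7)=6122, a(8)=-14372; answer -14372

-14372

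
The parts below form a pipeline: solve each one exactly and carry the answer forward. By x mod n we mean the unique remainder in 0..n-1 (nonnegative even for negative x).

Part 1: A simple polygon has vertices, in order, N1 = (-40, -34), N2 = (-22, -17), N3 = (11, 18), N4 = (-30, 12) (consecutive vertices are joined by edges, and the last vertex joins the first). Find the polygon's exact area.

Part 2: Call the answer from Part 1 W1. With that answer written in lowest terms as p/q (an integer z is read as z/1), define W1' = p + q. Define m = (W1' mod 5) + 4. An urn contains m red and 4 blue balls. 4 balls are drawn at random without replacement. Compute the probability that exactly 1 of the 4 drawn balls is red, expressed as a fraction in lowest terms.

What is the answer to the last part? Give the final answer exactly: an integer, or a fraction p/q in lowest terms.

4/35

Part 1: cross terms: (-40*-17 - -22*-34)=-68, (-22*18 - 11*-17)=-209, (11*12 - -30*18)=672, (-30*-34 - -40*12)=1500; twice the area = |1895| = 1895; area = 1895/2; answer 1895/2
Part 2: W1 = 1895/2; threaded value p + q = 1897; m = 6; total draws C(10,4) = 210; favorable C(6,1)*C(4,3) = 24; P = 4/35; answer 4/35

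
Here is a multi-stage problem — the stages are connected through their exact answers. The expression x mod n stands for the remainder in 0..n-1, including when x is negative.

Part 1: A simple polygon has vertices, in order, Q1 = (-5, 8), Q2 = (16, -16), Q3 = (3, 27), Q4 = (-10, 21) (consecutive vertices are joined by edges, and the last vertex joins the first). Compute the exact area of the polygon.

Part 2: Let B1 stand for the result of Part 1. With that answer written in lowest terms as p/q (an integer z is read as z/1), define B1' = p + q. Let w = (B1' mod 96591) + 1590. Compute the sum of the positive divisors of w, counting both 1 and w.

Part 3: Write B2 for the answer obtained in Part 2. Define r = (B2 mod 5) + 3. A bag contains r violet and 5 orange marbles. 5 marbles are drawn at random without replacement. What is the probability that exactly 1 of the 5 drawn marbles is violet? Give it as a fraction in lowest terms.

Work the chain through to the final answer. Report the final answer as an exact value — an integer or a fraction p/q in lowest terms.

35/792

Part 1: cross terms: (-5*-16 - 16*8)=-48, (16*27 - 3*-16)=480, (3*21 - -10*27)=333, (-10*8 - -5*21)=25; twice the area = |790| = 790; area = 395; answer 395
Part 2: B1 = 395; threaded value p + q = 396; w = 1986; 1986 = 2 * 3 * 331; sigma = (1 + 2) * (1 + 3) * (1 + 331) = 3 * 4 * 332 = 3984; answer 3984
Part 3: B2 = 3984; r = 7; total draws C(12,5) = 792; favorable C(7,1)*C(5,4) = 35; P = 35/792; answer 35/792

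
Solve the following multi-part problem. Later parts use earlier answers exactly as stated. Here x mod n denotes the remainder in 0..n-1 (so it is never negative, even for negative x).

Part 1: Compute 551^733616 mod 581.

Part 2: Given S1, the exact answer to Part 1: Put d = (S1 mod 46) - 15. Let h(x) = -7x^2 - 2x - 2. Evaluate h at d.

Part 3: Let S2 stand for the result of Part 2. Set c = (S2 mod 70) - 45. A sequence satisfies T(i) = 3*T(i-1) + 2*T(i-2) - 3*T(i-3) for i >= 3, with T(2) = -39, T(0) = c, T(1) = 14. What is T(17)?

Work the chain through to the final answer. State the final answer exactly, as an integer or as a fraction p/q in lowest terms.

Part 1: squarings mod 581: 551^1=551, 551^2=319, 551^4=86, 551^8=424, 551^16=247, 551^32=4, 551^64=16, 551^128=256, 551^256=464, 551^512=326, 551^1024=534, 551^2048=466, 551^4096=443, 551^8192=452, 551^16384=373, 551^32768=270, 551^65536=275, 551^131072=95, 551^262144=310, 551^524288=235; 551^733616 = 551^16 * 551^32 * 551^128 * 551^256 * 551^4096 * 551^8192 * 551^65536 * 551^131072 * 551^524288 = 25 (mod 581); answer 25
Part 2: S1 = 25; d = 10; -7*(10)^2 - 2*(10)^1 - 2 = (-700) + (-20) + (-2) = -722; answer -722
Part 3: S2 = -722; c = 3; T(3) = 3*(-39) + 2*(14) - 3*(3) = -98; iterating: T(3)=-98, T(4)=-414, T(5)=-1321, T(6)=-4497, T(7)=-14891, T(8)=-49704, T(9)=-165403, T(10)=-550944, T(11)=-1834526, T(12)=-6109257, T(13)=-20343991, T(14)=-67746909, T(15)=-225600938, T(16)=-751264659, T(17)=-2501755126; answer -2501755126

-2501755126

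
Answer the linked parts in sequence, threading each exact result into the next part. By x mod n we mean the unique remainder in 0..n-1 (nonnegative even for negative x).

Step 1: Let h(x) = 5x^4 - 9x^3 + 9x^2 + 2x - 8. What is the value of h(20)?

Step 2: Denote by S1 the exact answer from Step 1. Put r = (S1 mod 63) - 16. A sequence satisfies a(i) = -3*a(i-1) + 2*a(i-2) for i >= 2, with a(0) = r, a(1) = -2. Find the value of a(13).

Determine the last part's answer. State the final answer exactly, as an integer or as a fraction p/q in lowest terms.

-1134668

Step 1: 5*(20)^4 - 9*(20)^3 + 9*(20)^2 + 2*(20)^1 - 8 = (800000) + (-72000) + (3600) + (40) + (-8) = 731632; answer 731632
Step 2: S1 = 731632; r = -3; a(2) = -3*(-2) + 2*(-3) = 0; iterating: a(2)=0, a(3)=-4, a(4)=12, a(5)=-44, a(6)=156, a(7)=-556, a(8)=1980, a(9)=-7052, a(10)=25116, a(11)=-89452, a(12)=318588, a(13)=-1134668; answer -1134668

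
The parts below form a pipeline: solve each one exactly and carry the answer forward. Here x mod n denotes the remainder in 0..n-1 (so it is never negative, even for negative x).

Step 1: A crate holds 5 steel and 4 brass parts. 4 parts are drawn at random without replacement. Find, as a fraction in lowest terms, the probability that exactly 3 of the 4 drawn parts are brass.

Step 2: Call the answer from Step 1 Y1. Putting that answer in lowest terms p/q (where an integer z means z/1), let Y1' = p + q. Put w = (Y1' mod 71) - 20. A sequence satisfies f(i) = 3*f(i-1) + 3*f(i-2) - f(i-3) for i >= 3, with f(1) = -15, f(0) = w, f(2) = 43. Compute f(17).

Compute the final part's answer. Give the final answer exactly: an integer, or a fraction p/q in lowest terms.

11879968673

Step 1: total draws C(9,4) = 126; favorable C(4,3)*C(5,1) = 20; P = 10/63; answer 10/63
Step 2: Y1 = 10/63; threaded value p + q = 73; w = -18; f(3) = 3*(43) + 3*(-15) - 1*(-18) = 102; iterating: f(3)=102, f(4)=450, f(5)=1613, f(6)=6087, f(7)=22650, f(8)=84598, f(9)=315657, f(10)=1178115, f(11)=4396718, f(12)=16408842, f(13)=61238565, f(14)=228545503, f(15)=852943362, f(16)=3183228030, f(17)=11879968673; answer 11879968673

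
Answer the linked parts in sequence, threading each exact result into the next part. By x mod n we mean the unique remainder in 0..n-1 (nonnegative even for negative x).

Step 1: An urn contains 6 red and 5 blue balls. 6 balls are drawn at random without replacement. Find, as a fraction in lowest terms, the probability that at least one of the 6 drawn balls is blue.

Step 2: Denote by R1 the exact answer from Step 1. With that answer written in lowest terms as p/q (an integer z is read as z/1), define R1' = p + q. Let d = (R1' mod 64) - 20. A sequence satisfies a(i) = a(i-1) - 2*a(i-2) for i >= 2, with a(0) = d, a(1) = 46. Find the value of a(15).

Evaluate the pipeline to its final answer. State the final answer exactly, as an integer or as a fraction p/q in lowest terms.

Step 1: total draws C(11,6) = 462; complement C(6,6) = 1; favorable 462 - 1 = 461; P = 461/462; answer 461/462
Step 2: R1 = 461/462; threaded value p + q = 923; d = 7; a(2) = 1*(46) - 2*(7) = 32; iterating: a(2)=32, a(3)=-60, a(4)=-124, a(5)=-4, a(6)=244, a(7)=252, a(8)=-236, a(9)=-740, a(10)=-268, a(11)=1212, a(12)=1748, a(13)=-676, a(14)=-4172, a(15)=-2820; answer -2820

-2820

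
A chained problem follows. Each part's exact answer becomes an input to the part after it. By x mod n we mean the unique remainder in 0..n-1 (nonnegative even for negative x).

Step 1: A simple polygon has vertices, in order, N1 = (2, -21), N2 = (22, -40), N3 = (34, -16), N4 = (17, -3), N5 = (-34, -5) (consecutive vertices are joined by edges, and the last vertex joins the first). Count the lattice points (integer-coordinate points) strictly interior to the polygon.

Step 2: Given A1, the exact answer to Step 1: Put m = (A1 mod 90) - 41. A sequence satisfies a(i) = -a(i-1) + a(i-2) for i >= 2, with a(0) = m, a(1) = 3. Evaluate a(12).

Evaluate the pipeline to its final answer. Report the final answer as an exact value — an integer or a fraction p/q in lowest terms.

369

Step 1: cross terms: (2*-40 - 22*-21)=382, (22*-16 - 34*-40)=1008, (34*-3 - 17*-16)=170, (17*-5 - -34*-3)=-187, (-34*-21 - 2*-5)=724; twice the area = |2097| = 2097; area = 2097/2; boundary points = 1 + 12 + 1 + 1 + 4 = 19; strictly interior points = area - boundary/2 + 1 = 1040; answer 1040
Step 2: A1 = 1040; m = 9; a(2) = -1*(3) + 1*(9) = 6; iterating: a(2)=6, a(3)=-3, a(4)=9, a(5)=-12, a(6)=21, a(7)=-33, a(8)=54, a(9)=-87, a(10)=141, a(11)=-228, a(12)=369; answer 369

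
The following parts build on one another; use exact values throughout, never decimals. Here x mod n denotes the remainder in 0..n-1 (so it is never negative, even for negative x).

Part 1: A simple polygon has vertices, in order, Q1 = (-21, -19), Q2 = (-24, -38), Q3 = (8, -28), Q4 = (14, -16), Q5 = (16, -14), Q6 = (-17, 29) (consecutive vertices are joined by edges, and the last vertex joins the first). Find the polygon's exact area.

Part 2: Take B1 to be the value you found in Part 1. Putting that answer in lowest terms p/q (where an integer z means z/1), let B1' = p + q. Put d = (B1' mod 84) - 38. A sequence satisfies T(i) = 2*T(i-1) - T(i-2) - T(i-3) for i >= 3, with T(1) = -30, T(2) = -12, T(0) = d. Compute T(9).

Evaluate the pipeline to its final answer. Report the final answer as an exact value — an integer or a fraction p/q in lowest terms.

Part 1: cross terms: (-21*-38 - -24*-19)=342, (-24*-28 - 8*-38)=976, (8*-16 - 14*-28)=264, (14*-14 - 16*-16)=60, (16*29 - -17*-14)=226, (-17*-19 - -21*29)=932; twice the area = |2800| = 2800; area = 1400; answer 1400
Part 2: B1 = 1400; threaded value p + q = 1401; d = 19; T(3) = 2*(-12) - 1*(-30) - 1*(19) = -13; iterating: T(3)=-13, T(4)=16, T(5)=57, T(6)=111, T(7)=149, T(8)=130, T(9)=0; answer 0

0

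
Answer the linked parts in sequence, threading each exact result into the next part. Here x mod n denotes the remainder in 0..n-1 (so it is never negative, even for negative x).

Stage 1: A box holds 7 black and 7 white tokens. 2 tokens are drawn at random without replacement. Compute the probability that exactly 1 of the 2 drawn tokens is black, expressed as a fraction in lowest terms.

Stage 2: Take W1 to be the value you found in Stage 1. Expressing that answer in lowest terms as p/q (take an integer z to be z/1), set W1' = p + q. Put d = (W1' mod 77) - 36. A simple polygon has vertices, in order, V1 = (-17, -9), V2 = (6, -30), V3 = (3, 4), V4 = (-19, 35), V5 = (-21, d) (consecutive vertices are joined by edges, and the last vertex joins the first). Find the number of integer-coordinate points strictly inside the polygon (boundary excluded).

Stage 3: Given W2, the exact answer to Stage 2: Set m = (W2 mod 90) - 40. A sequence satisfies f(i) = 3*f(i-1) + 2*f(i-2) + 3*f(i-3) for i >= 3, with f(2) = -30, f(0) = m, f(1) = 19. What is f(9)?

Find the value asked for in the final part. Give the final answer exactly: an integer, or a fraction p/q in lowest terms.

Stage 1: total draws C(14,2) = 91; favorable C(7,1)*C(7,1) = 49; P = 7/13; answer 7/13
Stage 2: W1 = 7/13; threaded value p + q = 20; d = -16; cross terms: (-17*-30 - 6*-9)=564, (6*4 - 3*-30)=114, (3*35 - -19*4)=181, (-19*-16 - -21*35)=1039, (-21*-9 - -17*-16)=-83; twice the area = |1815| = 1815; area = 1815/2; boundary points = 1 + 1 + 1 + 1 + 1 = 5; strictly interior points = area - boundary/2 + 1 = 906; answer 906
Stage 3: W2 = 906; m = -34; f(3) = 3*(-30) + 2*(19) + 3*(-34) = -154; iterating: f(3)=-154, f(4)=-465, f(5)=-1793, f(6)=-6771, f(7)=-25294, f(8)=-94803, f(9)=-355310; answer -355310

-355310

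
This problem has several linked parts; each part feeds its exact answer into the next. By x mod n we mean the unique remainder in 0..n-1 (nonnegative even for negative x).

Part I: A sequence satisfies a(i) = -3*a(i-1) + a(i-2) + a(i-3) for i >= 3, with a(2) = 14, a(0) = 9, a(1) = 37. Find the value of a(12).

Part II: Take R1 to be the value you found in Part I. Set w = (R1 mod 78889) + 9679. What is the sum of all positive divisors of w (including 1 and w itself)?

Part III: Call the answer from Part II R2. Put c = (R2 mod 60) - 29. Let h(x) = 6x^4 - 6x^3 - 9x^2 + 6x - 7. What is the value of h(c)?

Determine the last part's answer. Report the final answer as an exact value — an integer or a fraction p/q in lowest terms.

4238

Part I: a(3) = -3*(14) + 1*(37) + 1*(9) = 4; iterating: a(3)=4, a(4)=39, a(5)=-99, a(6)=340, a(7)=-1080, a(8)=3481, a(9)=-11183, a(10)=35950, a(11)=-115552, a(12)=371423; answer 371423
Part II: R1 = 371423; w = 65546; 65546 = 2 * 13 * 2521; sigma = (1 + 2) * (1 + 13) * (1 + 2521) = 3 * 14 * 2522 = 105924; answer 105924
Part III: R2 = 105924; c = -5; 6*(-5)^4 - 6*(-5)^3 - 9*(-5)^2 + 6*(-5)^1 - 7 = (3750) + (750) + (-225) + (-30) + (-7) = 4238; answer 4238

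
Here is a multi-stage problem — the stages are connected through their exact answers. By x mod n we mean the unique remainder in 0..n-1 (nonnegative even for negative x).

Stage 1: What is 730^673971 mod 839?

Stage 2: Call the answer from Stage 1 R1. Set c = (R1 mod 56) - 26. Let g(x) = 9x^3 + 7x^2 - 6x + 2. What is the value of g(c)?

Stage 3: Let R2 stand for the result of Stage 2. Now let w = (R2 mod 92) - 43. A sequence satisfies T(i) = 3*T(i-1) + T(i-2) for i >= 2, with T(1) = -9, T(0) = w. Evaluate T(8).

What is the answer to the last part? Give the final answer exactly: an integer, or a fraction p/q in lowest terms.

-36532

Stage 1: squarings mod 839: 730^1=730, 730^2=135, 730^4=606, 730^8=593, 730^16=108, 730^32=757, 730^64=12, 730^128=144, 730^256=600, 730^512=69, 730^1024=566, 730^2048=697, 730^4096=28, 730^8192=784, 730^16384=508, 730^32768=491, 730^65536=288, 730^131072=722, 730^262144=265, 730^524288=588; 730^673971 = 730^1 * 730^2 * 730^16 * 730^32 * 730^128 * 730^2048 * 730^16384 * 730^131072 * 730^524288 = 577 (mod 839); answer 577
Stage 2: R1 = 577; c = -9; 9*(-9)^3 + 7*(-9)^2 - 6*(-9)^1 + 2 = (-6561) + (567) + (54) + (2) = -5938; answer -5938
Stage 3: R2 = -5938; w = -1; T(2) = 3*(-9) + 1*(-1) = -28; iterating: T(2)=-28, T(3)=-93, T(4)=-307, T(5)=-1014, T(6)=-3349, T(7)=-11061, T(8)=-36532; answer -36532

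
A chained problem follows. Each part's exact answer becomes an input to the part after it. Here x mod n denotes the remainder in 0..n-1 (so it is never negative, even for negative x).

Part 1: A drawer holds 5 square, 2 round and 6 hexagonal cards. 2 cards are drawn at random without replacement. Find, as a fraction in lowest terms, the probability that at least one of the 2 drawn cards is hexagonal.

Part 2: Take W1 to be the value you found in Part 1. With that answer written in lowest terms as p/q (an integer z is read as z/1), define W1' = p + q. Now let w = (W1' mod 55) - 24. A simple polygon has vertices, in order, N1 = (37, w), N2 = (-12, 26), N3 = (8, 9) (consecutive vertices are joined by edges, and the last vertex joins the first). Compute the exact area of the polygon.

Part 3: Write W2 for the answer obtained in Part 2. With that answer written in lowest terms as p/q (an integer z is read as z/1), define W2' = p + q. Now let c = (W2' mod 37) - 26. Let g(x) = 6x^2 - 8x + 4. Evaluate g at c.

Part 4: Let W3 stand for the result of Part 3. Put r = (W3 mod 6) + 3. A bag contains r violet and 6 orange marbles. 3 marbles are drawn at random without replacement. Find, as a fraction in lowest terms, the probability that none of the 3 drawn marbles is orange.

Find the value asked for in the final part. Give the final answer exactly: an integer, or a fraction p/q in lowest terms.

35/286

Part 1: total draws C(13,2) = 78; complement C(7,2) = 21; favorable 78 - 21 = 57; P = 19/26; answer 19/26
Part 2: W1 = 19/26; threaded value p + q = 45; w = 21; cross terms: (37*26 - -12*21)=1214, (-12*9 - 8*26)=-316, (8*21 - 37*9)=-165; twice the area = |733| = 733; area = 733/2; answer 733/2
Part 3: W2 = 733/2; threaded value p + q = 735; c = 6; 6*(6)^2 - 8*(6)^1 + 4 = (216) + (-48) + (4) = 172; answer 172
Part 4: W3 = 172; r = 7; total draws C(13,3) = 286; favorable C(7,3) = 35; P = 35/286; answer 35/286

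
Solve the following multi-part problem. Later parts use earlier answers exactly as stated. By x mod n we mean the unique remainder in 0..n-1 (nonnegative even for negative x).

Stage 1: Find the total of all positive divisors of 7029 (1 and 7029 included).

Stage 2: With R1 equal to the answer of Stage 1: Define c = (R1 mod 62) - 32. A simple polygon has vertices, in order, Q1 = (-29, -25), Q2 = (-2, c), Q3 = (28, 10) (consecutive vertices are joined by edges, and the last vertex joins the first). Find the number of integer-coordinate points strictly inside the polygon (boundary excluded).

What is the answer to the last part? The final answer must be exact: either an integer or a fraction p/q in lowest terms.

Stage 1: 7029 = 3^2 * 11 * 71; sigma = (1 + 3 + 9) * (1 + 11) * (1 + 71) = 13 * 12 * 72 = 11232; answer 11232
Stage 2: R1 = 11232; c = -22; cross terms: (-29*-22 - -2*-25)=588, (-2*10 - 28*-22)=596, (28*-25 - -29*10)=-410; twice the area = |774| = 774; area = 387; boundary points = 3 + 2 + 1 = 6; strictly interior points = area - boundary/2 + 1 = 385; answer 385

385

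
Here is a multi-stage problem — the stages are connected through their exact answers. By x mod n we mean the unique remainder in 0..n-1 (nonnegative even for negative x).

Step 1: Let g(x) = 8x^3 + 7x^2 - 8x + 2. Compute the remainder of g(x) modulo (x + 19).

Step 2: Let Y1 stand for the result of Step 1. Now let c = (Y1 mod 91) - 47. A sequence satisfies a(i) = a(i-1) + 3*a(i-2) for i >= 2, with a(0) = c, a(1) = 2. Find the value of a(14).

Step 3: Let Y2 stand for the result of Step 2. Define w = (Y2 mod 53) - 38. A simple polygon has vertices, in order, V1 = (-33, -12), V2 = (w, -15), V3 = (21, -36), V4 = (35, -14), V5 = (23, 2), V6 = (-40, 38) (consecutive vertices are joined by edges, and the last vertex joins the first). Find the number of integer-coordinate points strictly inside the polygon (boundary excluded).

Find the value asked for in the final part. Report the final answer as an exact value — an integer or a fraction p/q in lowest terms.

Step 1: remainder = value at the root: 8*(-19)^3 + 7*(-19)^2 - 8*(-19)^1 + 2 = (-54872) + (2527) + (152) + (2) = -52191; answer -52191
Step 2: Y1 = -52191; c = -4; a(2) = 1*(2) + 3*(-4) = -10; iterating: a(2)=-10, a(3)=-4, a(4)=-34, a(5)=-46, a(6)=-148, a(7)=-286, a(8)=-730, a(9)=-1588, a(10)=-3778, a(11)=-8542, a(12)=-19876, a(13)=-45502, a(14)=-105130; answer -105130
Step 3: Y2 = -105130; w = -16; cross terms: (-33*-15 - -16*-12)=303, (-16*-36 - 21*-15)=891, (21*-14 - 35*-36)=966, (35*2 - 23*-14)=392, (23*38 - -40*2)=954, (-40*-12 - -33*38)=1734; twice the area = |5240| = 5240; area = 2620; boundary points = 1 + 1 + 2 + 4 + 9 + 1 = 18; strictly interior points = area - boundary/2 + 1 = 2612; answer 2612

2612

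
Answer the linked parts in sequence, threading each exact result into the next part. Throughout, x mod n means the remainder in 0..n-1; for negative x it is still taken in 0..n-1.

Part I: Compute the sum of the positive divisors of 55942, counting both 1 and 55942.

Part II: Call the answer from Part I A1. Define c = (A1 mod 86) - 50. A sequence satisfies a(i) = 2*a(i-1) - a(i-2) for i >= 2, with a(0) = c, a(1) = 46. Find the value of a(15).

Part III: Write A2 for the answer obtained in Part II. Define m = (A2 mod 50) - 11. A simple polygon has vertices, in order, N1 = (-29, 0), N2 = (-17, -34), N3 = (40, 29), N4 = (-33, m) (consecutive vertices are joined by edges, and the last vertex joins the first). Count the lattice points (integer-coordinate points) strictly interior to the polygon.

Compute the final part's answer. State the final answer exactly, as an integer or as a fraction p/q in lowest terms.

2265

Part I: 55942 = 2 * 83 * 337; sigma = (1 + 2) * (1 + 83) * (1 + 337) = 3 * 84 * 338 = 85176; answer 85176
Part II: A1 = 85176; c = -14; a(2) = 2*(46) - 1*(-14) = 106; iterating: a(2)=106, a(3)=166, a(4)=226, a(5)=286, a(6)=346, a(7)=406, a(8)=466, a(9)=526, a(10)=586, a(11)=646, a(12)=706, a(13)=766, a(14)=826, a(15)=886; answer 886
Part III: A2 = 886; m = 25; cross terms: (-29*-34 - -17*0)=986, (-17*29 - 40*-34)=867, (40*25 - -33*29)=1957, (-33*0 - -29*25)=725; twice the area = |4535| = 4535; area = 4535/2; boundary points = 2 + 3 + 1 + 1 = 7; strictly interior points = area - boundary/2 + 1 = 2265; answer 2265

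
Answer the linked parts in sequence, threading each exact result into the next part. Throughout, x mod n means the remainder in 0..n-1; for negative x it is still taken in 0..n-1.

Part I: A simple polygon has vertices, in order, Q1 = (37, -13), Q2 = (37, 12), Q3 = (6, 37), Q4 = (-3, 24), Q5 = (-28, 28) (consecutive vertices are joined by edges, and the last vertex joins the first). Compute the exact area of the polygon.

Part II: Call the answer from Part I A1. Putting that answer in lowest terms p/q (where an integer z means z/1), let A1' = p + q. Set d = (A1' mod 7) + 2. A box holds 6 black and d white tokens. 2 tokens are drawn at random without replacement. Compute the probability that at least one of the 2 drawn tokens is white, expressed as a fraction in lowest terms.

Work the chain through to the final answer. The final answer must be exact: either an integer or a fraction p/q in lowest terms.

Part I: cross terms: (37*12 - 37*-13)=925, (37*37 - 6*12)=1297, (6*24 - -3*37)=255, (-3*28 - -28*24)=588, (-28*-13 - 37*28)=-672; twice the area = |2393| = 2393; area = 2393/2; answer 2393/2
Part II: A1 = 2393/2; threaded value p + q = 2395; d = 3; total draws C(9,2) = 36; complement C(6,2) = 15; favorable 36 - 15 = 21; P = 7/12; answer 7/12

7/12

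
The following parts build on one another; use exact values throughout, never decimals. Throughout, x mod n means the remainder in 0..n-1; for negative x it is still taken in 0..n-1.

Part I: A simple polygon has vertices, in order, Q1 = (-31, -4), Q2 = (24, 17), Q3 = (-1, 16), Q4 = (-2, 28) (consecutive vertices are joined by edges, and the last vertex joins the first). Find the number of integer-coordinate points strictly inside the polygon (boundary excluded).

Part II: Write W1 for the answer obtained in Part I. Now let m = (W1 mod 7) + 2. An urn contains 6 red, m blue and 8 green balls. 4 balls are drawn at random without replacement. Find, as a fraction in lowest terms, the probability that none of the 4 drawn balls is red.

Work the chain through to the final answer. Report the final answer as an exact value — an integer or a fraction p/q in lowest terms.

Part I: cross terms: (-31*17 - 24*-4)=-431, (24*16 - -1*17)=401, (-1*28 - -2*16)=4, (-2*-4 - -31*28)=876; twice the area = |850| = 850; area = 425; boundary points = 1 + 1 + 1 + 1 = 4; strictly interior points = area - boundary/2 + 1 = 424; answer 424
Part II: W1 = 424; m = 6; total draws C(20,4) = 4845; favorable C(14,4) = 1001; P = 1001/4845; answer 1001/4845

1001/4845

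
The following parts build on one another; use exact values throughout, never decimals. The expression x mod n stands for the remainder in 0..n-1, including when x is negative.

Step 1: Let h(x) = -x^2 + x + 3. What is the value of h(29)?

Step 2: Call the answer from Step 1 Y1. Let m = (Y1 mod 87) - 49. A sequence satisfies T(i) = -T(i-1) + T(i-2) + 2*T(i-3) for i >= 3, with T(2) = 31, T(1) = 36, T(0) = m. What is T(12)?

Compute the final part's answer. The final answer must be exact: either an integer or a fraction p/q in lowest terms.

Step 1: -1*(29)^2 + 1*(29)^1 + 3 = (-841) + (29) + (3) = -809; answer -809
Step 2: Y1 = -809; m = 12; T(3) = -1*(31) + 1*(36) + 2*(12) = 29; iterating: T(3)=29, T(4)=74, T(5)=17, T(6)=115, T(7)=50, T(8)=99, T(9)=181, T(10)=18, T(11)=361, T(12)=19; answer 19

19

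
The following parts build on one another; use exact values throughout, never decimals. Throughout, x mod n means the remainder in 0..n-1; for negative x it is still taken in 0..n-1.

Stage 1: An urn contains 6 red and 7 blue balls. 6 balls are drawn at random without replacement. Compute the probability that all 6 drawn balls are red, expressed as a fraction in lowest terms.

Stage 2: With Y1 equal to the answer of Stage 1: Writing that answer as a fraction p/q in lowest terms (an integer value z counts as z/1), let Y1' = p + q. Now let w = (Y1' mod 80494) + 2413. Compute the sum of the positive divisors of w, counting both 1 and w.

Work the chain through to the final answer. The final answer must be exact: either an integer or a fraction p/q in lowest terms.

Stage 1: total draws C(13,6) = 1716; favorable C(6,6) = 1; P = 1/1716; answer 1/1716
Stage 2: Y1 = 1/1716; threaded value p + q = 1717; w = 4130; 4130 = 2 * 5 * 7 * 59; sigma = (1 + 2) * (1 + 5) * (1 + 7) * (1 + 59) = 3 * 6 * 8 * 60 = 8640; answer 8640

8640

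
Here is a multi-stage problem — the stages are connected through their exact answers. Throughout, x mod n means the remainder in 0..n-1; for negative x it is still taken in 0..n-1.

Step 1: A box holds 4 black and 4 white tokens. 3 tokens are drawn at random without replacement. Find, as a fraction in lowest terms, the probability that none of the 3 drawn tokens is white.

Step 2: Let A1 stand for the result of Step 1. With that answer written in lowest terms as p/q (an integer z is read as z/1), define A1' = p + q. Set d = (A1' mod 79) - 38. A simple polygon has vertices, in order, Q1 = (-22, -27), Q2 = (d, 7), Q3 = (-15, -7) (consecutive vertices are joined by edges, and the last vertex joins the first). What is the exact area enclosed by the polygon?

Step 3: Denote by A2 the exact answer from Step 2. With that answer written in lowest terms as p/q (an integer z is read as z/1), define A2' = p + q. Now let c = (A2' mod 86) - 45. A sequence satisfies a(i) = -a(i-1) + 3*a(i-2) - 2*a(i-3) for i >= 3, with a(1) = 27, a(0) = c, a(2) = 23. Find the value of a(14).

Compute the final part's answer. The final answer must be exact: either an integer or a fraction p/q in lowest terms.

Step 1: total draws C(8,3) = 56; favorable C(4,3) = 4; P = 1/14; answer 1/14
Step 2: A1 = 1/14; threaded value p + q = 15; d = -23; cross terms: (-22*7 - -23*-27)=-775, (-23*-7 - -15*7)=266, (-15*-27 - -22*-7)=251; twice the area = |-258| = 258; area = 129; answer 129
Step 3: A2 = 129; threaded value p + q = 130; c = -1; a(3) = -1*(23) + 3*(27) - 2*(-1) = 60; iterating: a(3)=60, a(4)=-45, a(5)=179, a(6)=-434, a(7)=1061, a(8)=-2721, a(9)=6772, a(10)=-17057, a(11)=42815, a(12)=-107530, a(13)=270089, a(14)=-678309; answer -678309

-678309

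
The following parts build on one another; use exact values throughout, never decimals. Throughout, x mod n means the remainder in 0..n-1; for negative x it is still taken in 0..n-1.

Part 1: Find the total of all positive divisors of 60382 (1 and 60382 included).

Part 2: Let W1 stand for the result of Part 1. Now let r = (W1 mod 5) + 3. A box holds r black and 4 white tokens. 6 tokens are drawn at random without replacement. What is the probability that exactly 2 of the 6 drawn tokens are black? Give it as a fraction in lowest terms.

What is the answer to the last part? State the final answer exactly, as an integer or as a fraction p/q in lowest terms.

Part 1: 60382 = 2 * 7 * 19 * 227; sigma = (1 + 2) * (1 + 7) * (1 + 19) * (1 + 227) = 3 * 8 * 20 * 228 = 109440; answer 109440
Part 2: W1 = 109440; r = 3; total draws C(7,6) = 7; favorable C(3,2)*C(4,4) = 3; P = 3/7; answer 3/7

3/7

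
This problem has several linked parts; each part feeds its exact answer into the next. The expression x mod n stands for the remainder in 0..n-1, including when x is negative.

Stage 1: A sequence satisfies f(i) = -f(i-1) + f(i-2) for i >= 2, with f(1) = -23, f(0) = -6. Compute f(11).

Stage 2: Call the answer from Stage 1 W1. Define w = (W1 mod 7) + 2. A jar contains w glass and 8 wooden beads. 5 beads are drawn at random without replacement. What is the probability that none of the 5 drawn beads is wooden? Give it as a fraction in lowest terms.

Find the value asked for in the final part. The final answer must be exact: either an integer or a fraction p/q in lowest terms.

Stage 1: f(2) = -1*(-23) + 1*(-6) = 17; iterating: f(2)=17, f(3)=-40, f(4)=57, f(5)=-97, f(6)=154, f(7)=-251, f(8)=405, f(9)=-656, f(10)=1061, f(11)=-1717; answer -1717
Stage 2: W1 = -1717; w = 7; total draws C(15,5) = 3003; favorable C(7,5) = 21; P = 1/143; answer 1/143

1/143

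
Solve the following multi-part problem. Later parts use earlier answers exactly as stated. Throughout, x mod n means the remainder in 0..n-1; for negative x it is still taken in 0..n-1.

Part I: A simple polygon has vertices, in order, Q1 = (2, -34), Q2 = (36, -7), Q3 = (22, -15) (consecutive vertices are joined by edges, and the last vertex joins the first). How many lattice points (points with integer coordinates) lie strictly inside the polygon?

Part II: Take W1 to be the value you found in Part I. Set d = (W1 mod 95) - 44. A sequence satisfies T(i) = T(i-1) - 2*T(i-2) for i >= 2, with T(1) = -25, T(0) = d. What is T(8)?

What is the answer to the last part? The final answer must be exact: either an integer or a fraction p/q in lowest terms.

Part I: cross terms: (2*-7 - 36*-34)=1210, (36*-15 - 22*-7)=-386, (22*-34 - 2*-15)=-718; twice the area = |106| = 106; area = 53; boundary points = 1 + 2 + 1 = 4; strictly interior points = area - boundary/2 + 1 = 52; answer 52
Part II: W1 = 52; d = 8; T(2) = 1*(-25) - 2*(8) = -41; iterating: T(2)=-41, T(3)=9, T(4)=91, T(5)=73, T(6)=-109, T(7)=-255, T(8)=-37; answer -37

-37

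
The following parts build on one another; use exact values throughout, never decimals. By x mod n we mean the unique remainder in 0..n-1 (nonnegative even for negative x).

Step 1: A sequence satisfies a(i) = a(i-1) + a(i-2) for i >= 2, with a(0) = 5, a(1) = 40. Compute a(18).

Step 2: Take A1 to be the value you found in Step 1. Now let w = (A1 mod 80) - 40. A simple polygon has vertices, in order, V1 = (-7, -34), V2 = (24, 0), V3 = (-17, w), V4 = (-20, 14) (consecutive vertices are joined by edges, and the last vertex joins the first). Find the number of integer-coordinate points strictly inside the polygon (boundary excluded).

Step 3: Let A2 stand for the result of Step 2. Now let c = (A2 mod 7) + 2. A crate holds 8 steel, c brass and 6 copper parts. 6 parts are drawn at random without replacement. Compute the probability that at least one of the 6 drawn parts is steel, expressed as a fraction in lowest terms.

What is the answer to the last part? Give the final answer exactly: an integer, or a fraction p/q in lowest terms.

437/442

Step 1: a(2) = 1*(40) + 1*(5) = 45; iterating: a(2)=45, a(3)=85, a(4)=130, a(5)=215, a(6)=345, a(7)=560, a(8)=905, a(9)=1465, a(10)=2370, a(11)=3835, a(12)=6205, a(13)=10040, a(14)=16245, a(15)=26285, a(16)=42530, a(17)=68815, a(18)=111345; answer 111345
Step 2: A1 = 111345; w = 25; cross terms: (-7*0 - 24*-34)=816, (24*25 - -17*0)=600, (-17*14 - -20*25)=262, (-20*-34 - -7*14)=778; twice the area = |2456| = 2456; area = 1228; boundary points = 1 + 1 + 1 + 1 = 4; strictly interior points = area - boundary/2 + 1 = 1227; answer 1227
Step 3: A2 = 1227; c = 4; total draws C(18,6) = 18564; complement C(10,6) = 210; favorable 18564 - 210 = 18354; P = 437/442; answer 437/442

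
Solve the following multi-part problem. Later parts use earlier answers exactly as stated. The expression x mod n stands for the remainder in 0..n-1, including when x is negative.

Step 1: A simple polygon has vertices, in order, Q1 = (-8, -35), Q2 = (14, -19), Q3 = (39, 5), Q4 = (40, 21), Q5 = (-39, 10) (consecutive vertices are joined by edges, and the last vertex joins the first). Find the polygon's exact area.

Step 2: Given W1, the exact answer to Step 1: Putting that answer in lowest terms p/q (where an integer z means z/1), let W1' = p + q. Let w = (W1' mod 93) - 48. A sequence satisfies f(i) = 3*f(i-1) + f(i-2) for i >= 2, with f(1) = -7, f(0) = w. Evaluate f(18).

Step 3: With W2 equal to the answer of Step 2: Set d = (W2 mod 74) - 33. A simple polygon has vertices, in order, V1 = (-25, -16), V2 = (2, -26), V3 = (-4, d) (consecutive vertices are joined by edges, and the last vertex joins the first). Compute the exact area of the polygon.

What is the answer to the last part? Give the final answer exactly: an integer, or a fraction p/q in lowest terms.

939/2

Step 1: cross terms: (-8*-19 - 14*-35)=642, (14*5 - 39*-19)=811, (39*21 - 40*5)=619, (40*10 - -39*21)=1219, (-39*-35 - -8*10)=1445; twice the area = |4736| = 4736; area = 2368; answer 2368
Step 2: W1 = 2368; threaded value p + q = 2369; w = -4; f(2) = 3*(-7) + 1*(-4) = -25; iterating: f(2)=-25, f(3)=-82, f(4)=-271, f(5)=-895, f(6)=-2956, f(7)=-9763, f(8)=-32245, f(9)=-106498, f(10)=-351739, f(11)=-1161715, f(12)=-3836884, f(13)=-12672367, f(14)=-41853985, f(15)=-138234322, f(16)=-456556951, f(17)=-1507905175, f(18)=-4980272476; answer -4980272476
Step 3: W2 = -4980272476; d = 11; cross terms: (-25*-26 - 2*-16)=682, (2*11 - -4*-26)=-82, (-4*-16 - -25*11)=339; twice the area = |939| = 939; area = 939/2; answer 939/2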